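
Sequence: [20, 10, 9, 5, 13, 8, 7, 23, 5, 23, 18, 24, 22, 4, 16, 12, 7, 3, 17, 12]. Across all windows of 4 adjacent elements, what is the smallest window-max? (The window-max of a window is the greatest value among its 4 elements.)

Each size-4 window and its max:
(20, 10, 9, 5) → max 20
(10, 9, 5, 13) → max 13
(9, 5, 13, 8) → max 13
(5, 13, 8, 7) → max 13
(13, 8, 7, 23) → max 23
(8, 7, 23, 5) → max 23
(7, 23, 5, 23) → max 23
(23, 5, 23, 18) → max 23
(5, 23, 18, 24) → max 24
(23, 18, 24, 22) → max 24
(18, 24, 22, 4) → max 24
(24, 22, 4, 16) → max 24
(22, 4, 16, 12) → max 22
(4, 16, 12, 7) → max 16
(16, 12, 7, 3) → max 16
(12, 7, 3, 17) → max 17
(7, 3, 17, 12) → max 17
Smallest of these is 13.

13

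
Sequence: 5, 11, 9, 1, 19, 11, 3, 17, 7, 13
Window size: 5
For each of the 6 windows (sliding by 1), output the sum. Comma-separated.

Sliding a size-5 window across the 10 values:
5 11 9 1 19 → sum 45
11 9 1 19 11 → sum 51
9 1 19 11 3 → sum 43
1 19 11 3 17 → sum 51
19 11 3 17 7 → sum 57
11 3 17 7 13 → sum 51

45, 51, 43, 51, 57, 51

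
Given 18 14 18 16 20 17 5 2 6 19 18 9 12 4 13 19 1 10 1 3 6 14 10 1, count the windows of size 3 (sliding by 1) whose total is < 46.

[18, 14, 18] → sum 50
[14, 18, 16] → sum 48
[18, 16, 20] → sum 54
[16, 20, 17] → sum 53
[20, 17, 5] → sum 42  < 46 ✓
[17, 5, 2] → sum 24  < 46 ✓
[5, 2, 6] → sum 13  < 46 ✓
[2, 6, 19] → sum 27  < 46 ✓
[6, 19, 18] → sum 43  < 46 ✓
[19, 18, 9] → sum 46
[18, 9, 12] → sum 39  < 46 ✓
[9, 12, 4] → sum 25  < 46 ✓
[12, 4, 13] → sum 29  < 46 ✓
[4, 13, 19] → sum 36  < 46 ✓
[13, 19, 1] → sum 33  < 46 ✓
[19, 1, 10] → sum 30  < 46 ✓
[1, 10, 1] → sum 12  < 46 ✓
[10, 1, 3] → sum 14  < 46 ✓
[1, 3, 6] → sum 10  < 46 ✓
[3, 6, 14] → sum 23  < 46 ✓
[6, 14, 10] → sum 30  < 46 ✓
[14, 10, 1] → sum 25  < 46 ✓
17 windows satisfy the condition.

17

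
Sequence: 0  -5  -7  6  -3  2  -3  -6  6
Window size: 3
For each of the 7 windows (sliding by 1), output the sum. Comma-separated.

Sliding a size-3 window across the 9 values:
(0, -5, -7) → sum -12
(-5, -7, 6) → sum -6
(-7, 6, -3) → sum -4
(6, -3, 2) → sum 5
(-3, 2, -3) → sum -4
(2, -3, -6) → sum -7
(-3, -6, 6) → sum -3

-12, -6, -4, 5, -4, -7, -3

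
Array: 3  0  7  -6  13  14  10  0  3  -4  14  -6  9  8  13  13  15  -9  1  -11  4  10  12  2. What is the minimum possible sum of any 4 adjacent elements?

(3, 0, 7, -6) → sum 4
(0, 7, -6, 13) → sum 14
(7, -6, 13, 14) → sum 28
(-6, 13, 14, 10) → sum 31
(13, 14, 10, 0) → sum 37
(14, 10, 0, 3) → sum 27
(10, 0, 3, -4) → sum 9
(0, 3, -4, 14) → sum 13
(3, -4, 14, -6) → sum 7
(-4, 14, -6, 9) → sum 13
(14, -6, 9, 8) → sum 25
(-6, 9, 8, 13) → sum 24
(9, 8, 13, 13) → sum 43
(8, 13, 13, 15) → sum 49
(13, 13, 15, -9) → sum 32
(13, 15, -9, 1) → sum 20
(15, -9, 1, -11) → sum -4
(-9, 1, -11, 4) → sum -15
(1, -11, 4, 10) → sum 4
(-11, 4, 10, 12) → sum 15
(4, 10, 12, 2) → sum 28
Minimum of these is -15.

-15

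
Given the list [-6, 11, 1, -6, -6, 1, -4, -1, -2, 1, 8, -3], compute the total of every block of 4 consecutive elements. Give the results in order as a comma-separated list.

0, 0, -10, -15, -10, -6, -6, 6, 4

(-6, 11, 1, -6) → sum 0
(11, 1, -6, -6) → sum 0
(1, -6, -6, 1) → sum -10
(-6, -6, 1, -4) → sum -15
(-6, 1, -4, -1) → sum -10
(1, -4, -1, -2) → sum -6
(-4, -1, -2, 1) → sum -6
(-1, -2, 1, 8) → sum 6
(-2, 1, 8, -3) → sum 4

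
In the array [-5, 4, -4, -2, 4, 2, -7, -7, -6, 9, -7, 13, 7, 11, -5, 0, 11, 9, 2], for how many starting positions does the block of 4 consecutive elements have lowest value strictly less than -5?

8

-5 4 -4 -2 → min -5
4 -4 -2 4 → min -4
-4 -2 4 2 → min -4
-2 4 2 -7 → min -7  < -5 ✓
4 2 -7 -7 → min -7  < -5 ✓
2 -7 -7 -6 → min -7  < -5 ✓
-7 -7 -6 9 → min -7  < -5 ✓
-7 -6 9 -7 → min -7  < -5 ✓
-6 9 -7 13 → min -7  < -5 ✓
9 -7 13 7 → min -7  < -5 ✓
-7 13 7 11 → min -7  < -5 ✓
13 7 11 -5 → min -5
7 11 -5 0 → min -5
11 -5 0 11 → min -5
-5 0 11 9 → min -5
0 11 9 2 → min 0
8 windows satisfy the condition.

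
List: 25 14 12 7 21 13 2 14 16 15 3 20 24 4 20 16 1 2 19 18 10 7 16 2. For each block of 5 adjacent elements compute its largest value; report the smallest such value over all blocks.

16

[25, 14, 12, 7, 21] → max 25
[14, 12, 7, 21, 13] → max 21
[12, 7, 21, 13, 2] → max 21
[7, 21, 13, 2, 14] → max 21
[21, 13, 2, 14, 16] → max 21
[13, 2, 14, 16, 15] → max 16
[2, 14, 16, 15, 3] → max 16
[14, 16, 15, 3, 20] → max 20
[16, 15, 3, 20, 24] → max 24
[15, 3, 20, 24, 4] → max 24
[3, 20, 24, 4, 20] → max 24
[20, 24, 4, 20, 16] → max 24
[24, 4, 20, 16, 1] → max 24
[4, 20, 16, 1, 2] → max 20
[20, 16, 1, 2, 19] → max 20
[16, 1, 2, 19, 18] → max 19
[1, 2, 19, 18, 10] → max 19
[2, 19, 18, 10, 7] → max 19
[19, 18, 10, 7, 16] → max 19
[18, 10, 7, 16, 2] → max 18
Smallest of these is 16.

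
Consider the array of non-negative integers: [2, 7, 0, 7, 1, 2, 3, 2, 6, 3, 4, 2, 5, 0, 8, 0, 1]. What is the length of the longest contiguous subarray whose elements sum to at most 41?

13

Extend to the right; shrink from the left whenever the sum exceeds 41:
add 2: [2] sum 2, len 1
add 7: [2, 7] sum 9, len 2
add 0: [2, 7, 0] sum 9, len 3
add 7: [2, 7, 0, 7] sum 16, len 4
add 1: [2, 7, 0, 7, 1] sum 17, len 5
add 2: [2, 7, 0, 7, 1, 2] sum 19, len 6
add 3: [2, 7, 0, 7, 1, 2, 3] sum 22, len 7
add 2: [2, 7, 0, 7, 1, 2, 3, 2] sum 24, len 8
add 6: [2, 7, 0, 7, 1, 2, 3, 2, 6] sum 30, len 9
add 3: [2, 7, 0, 7, 1, 2, 3, 2, 6, 3] sum 33, len 10
add 4: [2, 7, 0, 7, 1, 2, 3, 2, 6, 3, 4] sum 37, len 11
add 2: [2, 7, 0, 7, 1, 2, 3, 2, 6, 3, 4, 2] sum 39, len 12
add 5: [0, 7, 1, 2, 3, 2, 6, 3, 4, 2, 5] sum 35, len 11
add 0: [0, 7, 1, 2, 3, 2, 6, 3, 4, 2, 5, 0] sum 35, len 12
add 8: [1, 2, 3, 2, 6, 3, 4, 2, 5, 0, 8] sum 36, len 11
add 0: [1, 2, 3, 2, 6, 3, 4, 2, 5, 0, 8, 0] sum 36, len 12
add 1: [1, 2, 3, 2, 6, 3, 4, 2, 5, 0, 8, 0, 1] sum 37, len 13
Longest length seen: 13.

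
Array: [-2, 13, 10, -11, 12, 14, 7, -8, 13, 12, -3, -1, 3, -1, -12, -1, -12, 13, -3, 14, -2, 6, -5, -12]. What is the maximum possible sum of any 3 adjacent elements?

33

Window sums for each of the 22 positions:
(-2, 13, 10) → sum 21
(13, 10, -11) → sum 12
(10, -11, 12) → sum 11
(-11, 12, 14) → sum 15
(12, 14, 7) → sum 33
(14, 7, -8) → sum 13
(7, -8, 13) → sum 12
(-8, 13, 12) → sum 17
(13, 12, -3) → sum 22
(12, -3, -1) → sum 8
(-3, -1, 3) → sum -1
(-1, 3, -1) → sum 1
(3, -1, -12) → sum -10
(-1, -12, -1) → sum -14
(-12, -1, -12) → sum -25
(-1, -12, 13) → sum 0
(-12, 13, -3) → sum -2
(13, -3, 14) → sum 24
(-3, 14, -2) → sum 9
(14, -2, 6) → sum 18
(-2, 6, -5) → sum -1
(6, -5, -12) → sum -11
Maximum of these is 33.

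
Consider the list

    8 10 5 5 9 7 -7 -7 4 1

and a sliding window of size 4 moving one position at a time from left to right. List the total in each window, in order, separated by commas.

28, 29, 26, 14, 2, -3, -9

8 10 5 5 → sum 28
10 5 5 9 → sum 29
5 5 9 7 → sum 26
5 9 7 -7 → sum 14
9 7 -7 -7 → sum 2
7 -7 -7 4 → sum -3
-7 -7 4 1 → sum -9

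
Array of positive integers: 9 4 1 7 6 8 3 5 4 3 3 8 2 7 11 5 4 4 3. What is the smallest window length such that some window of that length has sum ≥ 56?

add 9: running sum 9 < 56
add 4: running sum 13 < 56
add 1: running sum 14 < 56
add 7: running sum 21 < 56
add 6: running sum 27 < 56
add 8: running sum 35 < 56
add 3: running sum 38 < 56
add 5: running sum 43 < 56
add 4: running sum 47 < 56
add 3: running sum 50 < 56
add 3: running sum 53 < 56
end 11: [9, 4, 1, 7, 6, 8, 3, 5, 4, 3, 3, 8] sum 61, len 12
end 12: [9, 4, 1, 7, 6, 8, 3, 5, 4, 3, 3, 8, 2] sum 63, len 13
end 13: [7, 6, 8, 3, 5, 4, 3, 3, 8, 2, 7] sum 56, len 11
end 14: [6, 8, 3, 5, 4, 3, 3, 8, 2, 7, 11] sum 60, len 11
end 15: [8, 3, 5, 4, 3, 3, 8, 2, 7, 11, 5] sum 59, len 11
end 16: [8, 3, 5, 4, 3, 3, 8, 2, 7, 11, 5, 4] sum 63, len 12
end 17: [5, 4, 3, 3, 8, 2, 7, 11, 5, 4, 4] sum 56, len 11
end 18: [5, 4, 3, 3, 8, 2, 7, 11, 5, 4, 4, 3] sum 59, len 12
Shortest qualifying length: 11.

11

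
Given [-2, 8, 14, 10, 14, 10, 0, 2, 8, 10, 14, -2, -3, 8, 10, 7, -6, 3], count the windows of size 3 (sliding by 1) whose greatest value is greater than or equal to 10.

13

-2 8 14 → max 14  ≥ 10 ✓
8 14 10 → max 14  ≥ 10 ✓
14 10 14 → max 14  ≥ 10 ✓
10 14 10 → max 14  ≥ 10 ✓
14 10 0 → max 14  ≥ 10 ✓
10 0 2 → max 10  ≥ 10 ✓
0 2 8 → max 8
2 8 10 → max 10  ≥ 10 ✓
8 10 14 → max 14  ≥ 10 ✓
10 14 -2 → max 14  ≥ 10 ✓
14 -2 -3 → max 14  ≥ 10 ✓
-2 -3 8 → max 8
-3 8 10 → max 10  ≥ 10 ✓
8 10 7 → max 10  ≥ 10 ✓
10 7 -6 → max 10  ≥ 10 ✓
7 -6 3 → max 7
13 windows satisfy the condition.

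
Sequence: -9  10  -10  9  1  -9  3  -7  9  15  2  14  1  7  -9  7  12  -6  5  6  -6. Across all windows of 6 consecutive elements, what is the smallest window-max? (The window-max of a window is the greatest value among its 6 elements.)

[-9, 10, -10, 9, 1, -9] → max 10
[10, -10, 9, 1, -9, 3] → max 10
[-10, 9, 1, -9, 3, -7] → max 9
[9, 1, -9, 3, -7, 9] → max 9
[1, -9, 3, -7, 9, 15] → max 15
[-9, 3, -7, 9, 15, 2] → max 15
[3, -7, 9, 15, 2, 14] → max 15
[-7, 9, 15, 2, 14, 1] → max 15
[9, 15, 2, 14, 1, 7] → max 15
[15, 2, 14, 1, 7, -9] → max 15
[2, 14, 1, 7, -9, 7] → max 14
[14, 1, 7, -9, 7, 12] → max 14
[1, 7, -9, 7, 12, -6] → max 12
[7, -9, 7, 12, -6, 5] → max 12
[-9, 7, 12, -6, 5, 6] → max 12
[7, 12, -6, 5, 6, -6] → max 12
Smallest of these is 9.

9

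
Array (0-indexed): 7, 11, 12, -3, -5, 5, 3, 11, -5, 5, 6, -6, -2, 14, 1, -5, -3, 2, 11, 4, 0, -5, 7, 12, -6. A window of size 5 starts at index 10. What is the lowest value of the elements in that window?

-6

Elements at indices 10..14: 6, -6, -2, 14, 1
min(6, -6, -2, 14, 1) = -6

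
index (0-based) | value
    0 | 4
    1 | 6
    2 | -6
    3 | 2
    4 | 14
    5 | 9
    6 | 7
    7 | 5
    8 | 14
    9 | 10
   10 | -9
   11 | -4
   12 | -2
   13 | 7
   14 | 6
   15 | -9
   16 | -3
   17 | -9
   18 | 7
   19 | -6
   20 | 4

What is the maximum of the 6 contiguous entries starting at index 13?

Elements at indices 13..18: 7, 6, -9, -3, -9, 7
max(7, 6, -9, -3, -9, 7) = 7

7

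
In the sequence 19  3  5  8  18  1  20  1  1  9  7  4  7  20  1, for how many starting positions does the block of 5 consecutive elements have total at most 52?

19 3 5 8 18 → sum 53
3 5 8 18 1 → sum 35  ≤ 52 ✓
5 8 18 1 20 → sum 52  ≤ 52 ✓
8 18 1 20 1 → sum 48  ≤ 52 ✓
18 1 20 1 1 → sum 41  ≤ 52 ✓
1 20 1 1 9 → sum 32  ≤ 52 ✓
20 1 1 9 7 → sum 38  ≤ 52 ✓
1 1 9 7 4 → sum 22  ≤ 52 ✓
1 9 7 4 7 → sum 28  ≤ 52 ✓
9 7 4 7 20 → sum 47  ≤ 52 ✓
7 4 7 20 1 → sum 39  ≤ 52 ✓
10 windows satisfy the condition.

10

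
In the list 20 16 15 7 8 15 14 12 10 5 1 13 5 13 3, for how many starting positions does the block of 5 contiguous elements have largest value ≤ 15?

(20, 16, 15, 7, 8) → max 20
(16, 15, 7, 8, 15) → max 16
(15, 7, 8, 15, 14) → max 15  ≤ 15 ✓
(7, 8, 15, 14, 12) → max 15  ≤ 15 ✓
(8, 15, 14, 12, 10) → max 15  ≤ 15 ✓
(15, 14, 12, 10, 5) → max 15  ≤ 15 ✓
(14, 12, 10, 5, 1) → max 14  ≤ 15 ✓
(12, 10, 5, 1, 13) → max 13  ≤ 15 ✓
(10, 5, 1, 13, 5) → max 13  ≤ 15 ✓
(5, 1, 13, 5, 13) → max 13  ≤ 15 ✓
(1, 13, 5, 13, 3) → max 13  ≤ 15 ✓
9 windows satisfy the condition.

9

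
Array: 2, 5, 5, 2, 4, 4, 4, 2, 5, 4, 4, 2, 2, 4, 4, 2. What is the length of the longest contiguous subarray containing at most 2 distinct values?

add 2: window [2] (1 distinct), len 1
add 5: window [2, 5] (2 distinct), len 2
add 5: window [2, 5, 5] (2 distinct), len 3
add 2: window [2, 5, 5, 2] (2 distinct), len 4
add 4: window [2, 4] (2 distinct), len 2
add 4: window [2, 4, 4] (2 distinct), len 3
add 4: window [2, 4, 4, 4] (2 distinct), len 4
add 2: window [2, 4, 4, 4, 2] (2 distinct), len 5
add 5: window [2, 5] (2 distinct), len 2
add 4: window [5, 4] (2 distinct), len 2
add 4: window [5, 4, 4] (2 distinct), len 3
add 2: window [4, 4, 2] (2 distinct), len 3
add 2: window [4, 4, 2, 2] (2 distinct), len 4
add 4: window [4, 4, 2, 2, 4] (2 distinct), len 5
add 4: window [4, 4, 2, 2, 4, 4] (2 distinct), len 6
add 2: window [4, 4, 2, 2, 4, 4, 2] (2 distinct), len 7
Longest length with ≤2 distinct: 7.

7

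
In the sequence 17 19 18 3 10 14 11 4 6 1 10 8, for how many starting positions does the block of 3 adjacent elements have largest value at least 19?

2

(17, 19, 18) → max 19  ≥ 19 ✓
(19, 18, 3) → max 19  ≥ 19 ✓
(18, 3, 10) → max 18
(3, 10, 14) → max 14
(10, 14, 11) → max 14
(14, 11, 4) → max 14
(11, 4, 6) → max 11
(4, 6, 1) → max 6
(6, 1, 10) → max 10
(1, 10, 8) → max 10
2 windows satisfy the condition.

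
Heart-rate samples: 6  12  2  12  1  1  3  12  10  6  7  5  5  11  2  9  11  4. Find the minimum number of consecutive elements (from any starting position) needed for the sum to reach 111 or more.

add 6: running sum 6 < 111
add 12: running sum 18 < 111
add 2: running sum 20 < 111
add 12: running sum 32 < 111
add 1: running sum 33 < 111
add 1: running sum 34 < 111
add 3: running sum 37 < 111
add 12: running sum 49 < 111
add 10: running sum 59 < 111
add 6: running sum 65 < 111
add 7: running sum 72 < 111
add 5: running sum 77 < 111
add 5: running sum 82 < 111
add 11: running sum 93 < 111
add 2: running sum 95 < 111
add 9: running sum 104 < 111
add 11: shortest ending here [6, 12, 2, 12, 1, 1, 3, 12, 10, 6, 7, 5, 5, 11, 2, 9, 11] sum 115, len 17
add 4: shortest ending here [12, 2, 12, 1, 1, 3, 12, 10, 6, 7, 5, 5, 11, 2, 9, 11, 4] sum 113, len 17
Shortest qualifying length: 17.

17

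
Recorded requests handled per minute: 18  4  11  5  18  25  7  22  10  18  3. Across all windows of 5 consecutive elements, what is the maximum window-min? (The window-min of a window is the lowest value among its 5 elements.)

7

18 4 11 5 18 → min 4
4 11 5 18 25 → min 4
11 5 18 25 7 → min 5
5 18 25 7 22 → min 5
18 25 7 22 10 → min 7
25 7 22 10 18 → min 7
7 22 10 18 3 → min 3
Maximum of these is 7.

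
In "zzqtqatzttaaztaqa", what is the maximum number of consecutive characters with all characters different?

add z: [z] len 1
add z (repeat z, move left end past it): [z] len 1
add q: [z, q] len 2
add t: [z, q, t] len 3
add q (repeat q, move left end past it): [t, q] len 2
add a: [t, q, a] len 3
add t (repeat t, move left end past it): [q, a, t] len 3
add z: [q, a, t, z] len 4
add t (repeat t, move left end past it): [z, t] len 2
add t (repeat t, move left end past it): [t] len 1
add a: [t, a] len 2
add a (repeat a, move left end past it): [a] len 1
add z: [a, z] len 2
add t: [a, z, t] len 3
add a (repeat a, move left end past it): [z, t, a] len 3
add q: [z, t, a, q] len 4
add a (repeat a, move left end past it): [q, a] len 2
Longest all-distinct length: 4.

4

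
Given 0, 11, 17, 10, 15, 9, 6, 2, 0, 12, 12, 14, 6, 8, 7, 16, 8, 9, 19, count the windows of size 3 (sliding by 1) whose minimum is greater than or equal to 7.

8

0 11 17 → min 0
11 17 10 → min 10  ≥ 7 ✓
17 10 15 → min 10  ≥ 7 ✓
10 15 9 → min 9  ≥ 7 ✓
15 9 6 → min 6
9 6 2 → min 2
6 2 0 → min 0
2 0 12 → min 0
0 12 12 → min 0
12 12 14 → min 12  ≥ 7 ✓
12 14 6 → min 6
14 6 8 → min 6
6 8 7 → min 6
8 7 16 → min 7  ≥ 7 ✓
7 16 8 → min 7  ≥ 7 ✓
16 8 9 → min 8  ≥ 7 ✓
8 9 19 → min 8  ≥ 7 ✓
8 windows satisfy the condition.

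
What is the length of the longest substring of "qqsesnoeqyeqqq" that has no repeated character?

6

[q] len 1
[q] len 1
[q, s] len 2
[q, s, e] len 3
[e, s] len 2
[e, s, n] len 3
[e, s, n, o] len 4
[s, n, o, e] len 4
[s, n, o, e, q] len 5
[s, n, o, e, q, y] len 6
[q, y, e] len 3
[y, e, q] len 3
[q] len 1
[q] len 1
Longest all-distinct length: 6.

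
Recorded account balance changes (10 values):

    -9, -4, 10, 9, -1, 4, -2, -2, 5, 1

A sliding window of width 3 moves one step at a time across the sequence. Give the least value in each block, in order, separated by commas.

Sliding a size-3 window across the 10 values:
[-9, -4, 10] → min -9
[-4, 10, 9] → min -4
[10, 9, -1] → min -1
[9, -1, 4] → min -1
[-1, 4, -2] → min -2
[4, -2, -2] → min -2
[-2, -2, 5] → min -2
[-2, 5, 1] → min -2

-9, -4, -1, -1, -2, -2, -2, -2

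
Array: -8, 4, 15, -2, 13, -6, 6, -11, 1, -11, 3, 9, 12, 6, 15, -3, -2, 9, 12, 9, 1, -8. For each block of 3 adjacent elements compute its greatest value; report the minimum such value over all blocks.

-8 4 15 → max 15
4 15 -2 → max 15
15 -2 13 → max 15
-2 13 -6 → max 13
13 -6 6 → max 13
-6 6 -11 → max 6
6 -11 1 → max 6
-11 1 -11 → max 1
1 -11 3 → max 3
-11 3 9 → max 9
3 9 12 → max 12
9 12 6 → max 12
12 6 15 → max 15
6 15 -3 → max 15
15 -3 -2 → max 15
-3 -2 9 → max 9
-2 9 12 → max 12
9 12 9 → max 12
12 9 1 → max 12
9 1 -8 → max 9
Minimum of these is 1.

1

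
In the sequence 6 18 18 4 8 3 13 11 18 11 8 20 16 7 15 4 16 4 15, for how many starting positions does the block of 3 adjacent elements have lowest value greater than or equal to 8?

5

6 18 18 → min 6
18 18 4 → min 4
18 4 8 → min 4
4 8 3 → min 3
8 3 13 → min 3
3 13 11 → min 3
13 11 18 → min 11  ≥ 8 ✓
11 18 11 → min 11  ≥ 8 ✓
18 11 8 → min 8  ≥ 8 ✓
11 8 20 → min 8  ≥ 8 ✓
8 20 16 → min 8  ≥ 8 ✓
20 16 7 → min 7
16 7 15 → min 7
7 15 4 → min 4
15 4 16 → min 4
4 16 4 → min 4
16 4 15 → min 4
5 windows satisfy the condition.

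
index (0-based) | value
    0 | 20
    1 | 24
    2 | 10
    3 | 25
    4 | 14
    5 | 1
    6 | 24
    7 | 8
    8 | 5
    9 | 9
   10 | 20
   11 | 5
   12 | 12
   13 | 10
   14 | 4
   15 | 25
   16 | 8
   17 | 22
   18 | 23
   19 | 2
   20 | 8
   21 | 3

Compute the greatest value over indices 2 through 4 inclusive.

25

Elements at indices 2..4: 10, 25, 14
max(10, 25, 14) = 25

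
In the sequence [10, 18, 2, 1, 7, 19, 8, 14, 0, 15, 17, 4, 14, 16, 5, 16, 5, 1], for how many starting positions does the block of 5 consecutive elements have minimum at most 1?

(10, 18, 2, 1, 7) → min 1  ≤ 1 ✓
(18, 2, 1, 7, 19) → min 1  ≤ 1 ✓
(2, 1, 7, 19, 8) → min 1  ≤ 1 ✓
(1, 7, 19, 8, 14) → min 1  ≤ 1 ✓
(7, 19, 8, 14, 0) → min 0  ≤ 1 ✓
(19, 8, 14, 0, 15) → min 0  ≤ 1 ✓
(8, 14, 0, 15, 17) → min 0  ≤ 1 ✓
(14, 0, 15, 17, 4) → min 0  ≤ 1 ✓
(0, 15, 17, 4, 14) → min 0  ≤ 1 ✓
(15, 17, 4, 14, 16) → min 4
(17, 4, 14, 16, 5) → min 4
(4, 14, 16, 5, 16) → min 4
(14, 16, 5, 16, 5) → min 5
(16, 5, 16, 5, 1) → min 1  ≤ 1 ✓
10 windows satisfy the condition.

10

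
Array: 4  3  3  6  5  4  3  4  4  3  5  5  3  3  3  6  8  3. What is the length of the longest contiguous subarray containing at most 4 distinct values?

[4] 1 distinct, len 1
[4, 3] 2 distinct, len 2
[4, 3, 3] 2 distinct, len 3
[4, 3, 3, 6] 3 distinct, len 4
[4, 3, 3, 6, 5] 4 distinct, len 5
[4, 3, 3, 6, 5, 4] 4 distinct, len 6
[4, 3, 3, 6, 5, 4, 3] 4 distinct, len 7
[4, 3, 3, 6, 5, 4, 3, 4] 4 distinct, len 8
[4, 3, 3, 6, 5, 4, 3, 4, 4] 4 distinct, len 9
[4, 3, 3, 6, 5, 4, 3, 4, 4, 3] 4 distinct, len 10
[4, 3, 3, 6, 5, 4, 3, 4, 4, 3, 5] 4 distinct, len 11
[4, 3, 3, 6, 5, 4, 3, 4, 4, 3, 5, 5] 4 distinct, len 12
[4, 3, 3, 6, 5, 4, 3, 4, 4, 3, 5, 5, 3] 4 distinct, len 13
[4, 3, 3, 6, 5, 4, 3, 4, 4, 3, 5, 5, 3, 3] 4 distinct, len 14
[4, 3, 3, 6, 5, 4, 3, 4, 4, 3, 5, 5, 3, 3, 3] 4 distinct, len 15
[4, 3, 3, 6, 5, 4, 3, 4, 4, 3, 5, 5, 3, 3, 3, 6] 4 distinct, len 16
[3, 5, 5, 3, 3, 3, 6, 8] 4 distinct, len 8
[3, 5, 5, 3, 3, 3, 6, 8, 3] 4 distinct, len 9
Longest length with ≤4 distinct: 16.

16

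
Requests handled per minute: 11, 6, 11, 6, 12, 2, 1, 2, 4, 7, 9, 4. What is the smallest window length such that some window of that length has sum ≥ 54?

add 11: running sum 11 < 54
add 6: running sum 17 < 54
add 11: running sum 28 < 54
add 6: running sum 34 < 54
add 12: running sum 46 < 54
add 2: running sum 48 < 54
add 1: running sum 49 < 54
add 2: running sum 51 < 54
end 8: [11, 6, 11, 6, 12, 2, 1, 2, 4] sum 55, len 9
end 9: [11, 6, 11, 6, 12, 2, 1, 2, 4, 7] sum 62, len 10
end 10: [11, 6, 12, 2, 1, 2, 4, 7, 9] sum 54, len 9
end 11: [11, 6, 12, 2, 1, 2, 4, 7, 9, 4] sum 58, len 10
Shortest qualifying length: 9.

9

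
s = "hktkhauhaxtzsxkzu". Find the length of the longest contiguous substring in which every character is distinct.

7

add h: [h] len 1
add k: [h, k] len 2
add t: [h, k, t] len 3
add k (repeat k, move left end past it): [t, k] len 2
add h: [t, k, h] len 3
add a: [t, k, h, a] len 4
add u: [t, k, h, a, u] len 5
add h (repeat h, move left end past it): [a, u, h] len 3
add a (repeat a, move left end past it): [u, h, a] len 3
add x: [u, h, a, x] len 4
add t: [u, h, a, x, t] len 5
add z: [u, h, a, x, t, z] len 6
add s: [u, h, a, x, t, z, s] len 7
add x (repeat x, move left end past it): [t, z, s, x] len 4
add k: [t, z, s, x, k] len 5
add z (repeat z, move left end past it): [s, x, k, z] len 4
add u: [s, x, k, z, u] len 5
Longest all-distinct length: 7.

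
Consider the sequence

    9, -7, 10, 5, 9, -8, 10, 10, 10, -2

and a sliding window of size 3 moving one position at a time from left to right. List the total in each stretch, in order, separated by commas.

12, 8, 24, 6, 11, 12, 30, 18

[9, -7, 10] → sum 12
[-7, 10, 5] → sum 8
[10, 5, 9] → sum 24
[5, 9, -8] → sum 6
[9, -8, 10] → sum 11
[-8, 10, 10] → sum 12
[10, 10, 10] → sum 30
[10, 10, -2] → sum 18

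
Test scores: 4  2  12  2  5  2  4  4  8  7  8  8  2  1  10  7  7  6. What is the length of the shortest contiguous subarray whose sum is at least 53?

add 4: running sum 4 < 53
add 2: running sum 6 < 53
add 12: running sum 18 < 53
add 2: running sum 20 < 53
add 5: running sum 25 < 53
add 2: running sum 27 < 53
add 4: running sum 31 < 53
add 4: running sum 35 < 53
add 8: running sum 43 < 53
add 7: running sum 50 < 53
end 10: [2, 12, 2, 5, 2, 4, 4, 8, 7, 8] sum 54, len 10
end 11: [12, 2, 5, 2, 4, 4, 8, 7, 8, 8] sum 60, len 10
end 12: [12, 2, 5, 2, 4, 4, 8, 7, 8, 8, 2] sum 62, len 11
end 13: [12, 2, 5, 2, 4, 4, 8, 7, 8, 8, 2, 1] sum 63, len 12
end 14: [2, 4, 4, 8, 7, 8, 8, 2, 1, 10] sum 54, len 10
end 15: [4, 8, 7, 8, 8, 2, 1, 10, 7] sum 55, len 9
end 16: [8, 7, 8, 8, 2, 1, 10, 7, 7] sum 58, len 9
end 17: [7, 8, 8, 2, 1, 10, 7, 7, 6] sum 56, len 9
Shortest qualifying length: 9.

9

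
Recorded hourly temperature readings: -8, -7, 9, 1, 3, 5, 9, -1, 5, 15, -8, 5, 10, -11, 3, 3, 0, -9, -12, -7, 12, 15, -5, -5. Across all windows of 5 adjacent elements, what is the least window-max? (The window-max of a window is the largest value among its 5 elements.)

3

Each size-5 window and its max:
(-8, -7, 9, 1, 3) → max 9
(-7, 9, 1, 3, 5) → max 9
(9, 1, 3, 5, 9) → max 9
(1, 3, 5, 9, -1) → max 9
(3, 5, 9, -1, 5) → max 9
(5, 9, -1, 5, 15) → max 15
(9, -1, 5, 15, -8) → max 15
(-1, 5, 15, -8, 5) → max 15
(5, 15, -8, 5, 10) → max 15
(15, -8, 5, 10, -11) → max 15
(-8, 5, 10, -11, 3) → max 10
(5, 10, -11, 3, 3) → max 10
(10, -11, 3, 3, 0) → max 10
(-11, 3, 3, 0, -9) → max 3
(3, 3, 0, -9, -12) → max 3
(3, 0, -9, -12, -7) → max 3
(0, -9, -12, -7, 12) → max 12
(-9, -12, -7, 12, 15) → max 15
(-12, -7, 12, 15, -5) → max 15
(-7, 12, 15, -5, -5) → max 15
Least of these is 3.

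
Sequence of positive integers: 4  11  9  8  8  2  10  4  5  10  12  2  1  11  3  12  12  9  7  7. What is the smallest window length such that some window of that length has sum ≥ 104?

14

Extend right; whenever the sum reaches 104, record the length and shrink from the left:
add 4: running sum 4 < 104
add 11: running sum 15 < 104
add 9: running sum 24 < 104
add 8: running sum 32 < 104
add 8: running sum 40 < 104
add 2: running sum 42 < 104
add 10: running sum 52 < 104
add 4: running sum 56 < 104
add 5: running sum 61 < 104
add 10: running sum 71 < 104
add 12: running sum 83 < 104
add 2: running sum 85 < 104
add 1: running sum 86 < 104
add 11: running sum 97 < 104
add 3: running sum 100 < 104
add 12: shortest ending here [11, 9, 8, 8, 2, 10, 4, 5, 10, 12, 2, 1, 11, 3, 12] sum 108, len 15
add 12: shortest ending here [9, 8, 8, 2, 10, 4, 5, 10, 12, 2, 1, 11, 3, 12, 12] sum 109, len 15
add 9: shortest ending here [8, 8, 2, 10, 4, 5, 10, 12, 2, 1, 11, 3, 12, 12, 9] sum 109, len 15
add 7: shortest ending here [8, 2, 10, 4, 5, 10, 12, 2, 1, 11, 3, 12, 12, 9, 7] sum 108, len 15
add 7: shortest ending here [10, 4, 5, 10, 12, 2, 1, 11, 3, 12, 12, 9, 7, 7] sum 105, len 14
Shortest qualifying length: 14.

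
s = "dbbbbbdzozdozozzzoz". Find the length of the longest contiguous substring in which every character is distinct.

[d] len 1
[d, b] len 2
[b] len 1
[b] len 1
[b] len 1
[b] len 1
[b, d] len 2
[b, d, z] len 3
[b, d, z, o] len 4
[o, z] len 2
[o, z, d] len 3
[z, d, o] len 3
[d, o, z] len 3
[z, o] len 2
[o, z] len 2
[z] len 1
[z] len 1
[z, o] len 2
[o, z] len 2
Longest all-distinct length: 4.

4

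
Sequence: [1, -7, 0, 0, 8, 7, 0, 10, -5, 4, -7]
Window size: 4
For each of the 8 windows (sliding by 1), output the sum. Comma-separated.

-6, 1, 15, 15, 25, 12, 9, 2

(1, -7, 0, 0) → sum -6
(-7, 0, 0, 8) → sum 1
(0, 0, 8, 7) → sum 15
(0, 8, 7, 0) → sum 15
(8, 7, 0, 10) → sum 25
(7, 0, 10, -5) → sum 12
(0, 10, -5, 4) → sum 9
(10, -5, 4, -7) → sum 2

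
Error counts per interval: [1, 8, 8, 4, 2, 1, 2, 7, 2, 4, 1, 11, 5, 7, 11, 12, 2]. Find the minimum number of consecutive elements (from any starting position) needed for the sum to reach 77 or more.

14

Extend right; whenever the sum reaches 77, record the length and shrink from the left:
add 1: running sum 1 < 77
add 8: running sum 9 < 77
add 8: running sum 17 < 77
add 4: running sum 21 < 77
add 2: running sum 23 < 77
add 1: running sum 24 < 77
add 2: running sum 26 < 77
add 7: running sum 33 < 77
add 2: running sum 35 < 77
add 4: running sum 39 < 77
add 1: running sum 40 < 77
add 11: running sum 51 < 77
add 5: running sum 56 < 77
add 7: running sum 63 < 77
add 11: running sum 74 < 77
end 15: [8, 4, 2, 1, 2, 7, 2, 4, 1, 11, 5, 7, 11, 12] sum 77, len 14
end 16: [8, 4, 2, 1, 2, 7, 2, 4, 1, 11, 5, 7, 11, 12, 2] sum 79, len 15
Shortest qualifying length: 14.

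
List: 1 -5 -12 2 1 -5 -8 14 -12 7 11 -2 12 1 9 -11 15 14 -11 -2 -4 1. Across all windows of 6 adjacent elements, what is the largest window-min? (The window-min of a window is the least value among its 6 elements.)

(1, -5, -12, 2, 1, -5) → min -12
(-5, -12, 2, 1, -5, -8) → min -12
(-12, 2, 1, -5, -8, 14) → min -12
(2, 1, -5, -8, 14, -12) → min -12
(1, -5, -8, 14, -12, 7) → min -12
(-5, -8, 14, -12, 7, 11) → min -12
(-8, 14, -12, 7, 11, -2) → min -12
(14, -12, 7, 11, -2, 12) → min -12
(-12, 7, 11, -2, 12, 1) → min -12
(7, 11, -2, 12, 1, 9) → min -2
(11, -2, 12, 1, 9, -11) → min -11
(-2, 12, 1, 9, -11, 15) → min -11
(12, 1, 9, -11, 15, 14) → min -11
(1, 9, -11, 15, 14, -11) → min -11
(9, -11, 15, 14, -11, -2) → min -11
(-11, 15, 14, -11, -2, -4) → min -11
(15, 14, -11, -2, -4, 1) → min -11
Largest of these is -2.

-2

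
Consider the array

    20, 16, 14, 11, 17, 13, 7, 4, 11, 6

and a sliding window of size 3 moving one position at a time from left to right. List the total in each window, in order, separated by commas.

50, 41, 42, 41, 37, 24, 22, 21

Sliding a size-3 window across the 10 values:
20 16 14 → sum 50
16 14 11 → sum 41
14 11 17 → sum 42
11 17 13 → sum 41
17 13 7 → sum 37
13 7 4 → sum 24
7 4 11 → sum 22
4 11 6 → sum 21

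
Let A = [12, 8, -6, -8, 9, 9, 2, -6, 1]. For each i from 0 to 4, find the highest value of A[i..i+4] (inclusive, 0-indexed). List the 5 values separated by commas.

(12, 8, -6, -8, 9) → max 12
(8, -6, -8, 9, 9) → max 9
(-6, -8, 9, 9, 2) → max 9
(-8, 9, 9, 2, -6) → max 9
(9, 9, 2, -6, 1) → max 9

12, 9, 9, 9, 9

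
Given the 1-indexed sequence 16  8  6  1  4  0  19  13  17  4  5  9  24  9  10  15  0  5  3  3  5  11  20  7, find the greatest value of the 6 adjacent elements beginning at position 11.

Elements at indices 11..16: 5, 9, 24, 9, 10, 15
max(5, 9, 24, 9, 10, 15) = 24

24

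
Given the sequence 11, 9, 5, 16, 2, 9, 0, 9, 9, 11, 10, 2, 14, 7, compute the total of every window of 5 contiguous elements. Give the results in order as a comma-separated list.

[11, 9, 5, 16, 2] → sum 43
[9, 5, 16, 2, 9] → sum 41
[5, 16, 2, 9, 0] → sum 32
[16, 2, 9, 0, 9] → sum 36
[2, 9, 0, 9, 9] → sum 29
[9, 0, 9, 9, 11] → sum 38
[0, 9, 9, 11, 10] → sum 39
[9, 9, 11, 10, 2] → sum 41
[9, 11, 10, 2, 14] → sum 46
[11, 10, 2, 14, 7] → sum 44

43, 41, 32, 36, 29, 38, 39, 41, 46, 44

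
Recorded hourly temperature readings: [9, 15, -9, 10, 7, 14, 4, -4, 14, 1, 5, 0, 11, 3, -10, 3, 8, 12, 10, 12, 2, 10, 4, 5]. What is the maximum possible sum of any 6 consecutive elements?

54

(9, 15, -9, 10, 7, 14) → sum 46
(15, -9, 10, 7, 14, 4) → sum 41
(-9, 10, 7, 14, 4, -4) → sum 22
(10, 7, 14, 4, -4, 14) → sum 45
(7, 14, 4, -4, 14, 1) → sum 36
(14, 4, -4, 14, 1, 5) → sum 34
(4, -4, 14, 1, 5, 0) → sum 20
(-4, 14, 1, 5, 0, 11) → sum 27
(14, 1, 5, 0, 11, 3) → sum 34
(1, 5, 0, 11, 3, -10) → sum 10
(5, 0, 11, 3, -10, 3) → sum 12
(0, 11, 3, -10, 3, 8) → sum 15
(11, 3, -10, 3, 8, 12) → sum 27
(3, -10, 3, 8, 12, 10) → sum 26
(-10, 3, 8, 12, 10, 12) → sum 35
(3, 8, 12, 10, 12, 2) → sum 47
(8, 12, 10, 12, 2, 10) → sum 54
(12, 10, 12, 2, 10, 4) → sum 50
(10, 12, 2, 10, 4, 5) → sum 43
Maximum of these is 54.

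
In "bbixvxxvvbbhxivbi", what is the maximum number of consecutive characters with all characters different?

add b: [b] len 1
add b (repeat b, move left end past it): [b] len 1
add i: [b, i] len 2
add x: [b, i, x] len 3
add v: [b, i, x, v] len 4
add x (repeat x, move left end past it): [v, x] len 2
add x (repeat x, move left end past it): [x] len 1
add v: [x, v] len 2
add v (repeat v, move left end past it): [v] len 1
add b: [v, b] len 2
add b (repeat b, move left end past it): [b] len 1
add h: [b, h] len 2
add x: [b, h, x] len 3
add i: [b, h, x, i] len 4
add v: [b, h, x, i, v] len 5
add b (repeat b, move left end past it): [h, x, i, v, b] len 5
add i (repeat i, move left end past it): [v, b, i] len 3
Longest all-distinct length: 5.

5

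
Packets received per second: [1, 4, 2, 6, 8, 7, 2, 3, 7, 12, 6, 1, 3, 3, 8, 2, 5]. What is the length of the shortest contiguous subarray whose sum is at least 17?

2

add 1: running sum 1 < 17
add 4: running sum 5 < 17
add 2: running sum 7 < 17
add 6: running sum 13 < 17
add 8: shortest ending here [4, 2, 6, 8] sum 20, len 4
add 7: shortest ending here [6, 8, 7] sum 21, len 3
add 2: shortest ending here [8, 7, 2] sum 17, len 3
add 3: shortest ending here [8, 7, 2, 3] sum 20, len 4
add 7: shortest ending here [7, 2, 3, 7] sum 19, len 4
add 12: shortest ending here [7, 12] sum 19, len 2
add 6: shortest ending here [12, 6] sum 18, len 2
add 1: shortest ending here [12, 6, 1] sum 19, len 3
add 3: shortest ending here [12, 6, 1, 3] sum 22, len 4
add 3: shortest ending here [12, 6, 1, 3, 3] sum 25, len 5
add 8: shortest ending here [6, 1, 3, 3, 8] sum 21, len 5
add 2: shortest ending here [1, 3, 3, 8, 2] sum 17, len 5
add 5: shortest ending here [3, 8, 2, 5] sum 18, len 4
Shortest qualifying length: 2.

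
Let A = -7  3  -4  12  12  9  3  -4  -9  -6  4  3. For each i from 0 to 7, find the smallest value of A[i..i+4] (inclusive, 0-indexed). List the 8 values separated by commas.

-7, -4, -4, -4, -9, -9, -9, -9

[-7, 3, -4, 12, 12] → min -7
[3, -4, 12, 12, 9] → min -4
[-4, 12, 12, 9, 3] → min -4
[12, 12, 9, 3, -4] → min -4
[12, 9, 3, -4, -9] → min -9
[9, 3, -4, -9, -6] → min -9
[3, -4, -9, -6, 4] → min -9
[-4, -9, -6, 4, 3] → min -9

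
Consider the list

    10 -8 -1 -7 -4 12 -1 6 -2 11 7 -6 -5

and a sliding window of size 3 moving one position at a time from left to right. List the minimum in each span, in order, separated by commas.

-8, -8, -7, -7, -4, -1, -2, -2, -2, -6, -6

10 -8 -1 → min -8
-8 -1 -7 → min -8
-1 -7 -4 → min -7
-7 -4 12 → min -7
-4 12 -1 → min -4
12 -1 6 → min -1
-1 6 -2 → min -2
6 -2 11 → min -2
-2 11 7 → min -2
11 7 -6 → min -6
7 -6 -5 → min -6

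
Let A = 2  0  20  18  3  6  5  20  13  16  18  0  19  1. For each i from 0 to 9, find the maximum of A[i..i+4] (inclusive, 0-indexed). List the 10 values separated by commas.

[2, 0, 20, 18, 3] → max 20
[0, 20, 18, 3, 6] → max 20
[20, 18, 3, 6, 5] → max 20
[18, 3, 6, 5, 20] → max 20
[3, 6, 5, 20, 13] → max 20
[6, 5, 20, 13, 16] → max 20
[5, 20, 13, 16, 18] → max 20
[20, 13, 16, 18, 0] → max 20
[13, 16, 18, 0, 19] → max 19
[16, 18, 0, 19, 1] → max 19

20, 20, 20, 20, 20, 20, 20, 20, 19, 19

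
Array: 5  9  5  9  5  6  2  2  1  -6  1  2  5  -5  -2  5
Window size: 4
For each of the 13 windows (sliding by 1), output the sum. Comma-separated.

(5, 9, 5, 9) → sum 28
(9, 5, 9, 5) → sum 28
(5, 9, 5, 6) → sum 25
(9, 5, 6, 2) → sum 22
(5, 6, 2, 2) → sum 15
(6, 2, 2, 1) → sum 11
(2, 2, 1, -6) → sum -1
(2, 1, -6, 1) → sum -2
(1, -6, 1, 2) → sum -2
(-6, 1, 2, 5) → sum 2
(1, 2, 5, -5) → sum 3
(2, 5, -5, -2) → sum 0
(5, -5, -2, 5) → sum 3

28, 28, 25, 22, 15, 11, -1, -2, -2, 2, 3, 0, 3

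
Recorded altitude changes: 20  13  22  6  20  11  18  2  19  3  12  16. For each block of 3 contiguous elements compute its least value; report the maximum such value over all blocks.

13

Window mins for each of the 10 positions:
20 13 22 → min 13
13 22 6 → min 6
22 6 20 → min 6
6 20 11 → min 6
20 11 18 → min 11
11 18 2 → min 2
18 2 19 → min 2
2 19 3 → min 2
19 3 12 → min 3
3 12 16 → min 3
Maximum of these is 13.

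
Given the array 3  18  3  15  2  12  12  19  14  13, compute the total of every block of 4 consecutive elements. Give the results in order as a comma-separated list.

39, 38, 32, 41, 45, 57, 58

Sliding a size-4 window across the 10 values:
(3, 18, 3, 15) → sum 39
(18, 3, 15, 2) → sum 38
(3, 15, 2, 12) → sum 32
(15, 2, 12, 12) → sum 41
(2, 12, 12, 19) → sum 45
(12, 12, 19, 14) → sum 57
(12, 19, 14, 13) → sum 58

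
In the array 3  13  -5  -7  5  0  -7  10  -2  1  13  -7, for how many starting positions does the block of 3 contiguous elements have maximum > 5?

(3, 13, -5) → max 13  > 5 ✓
(13, -5, -7) → max 13  > 5 ✓
(-5, -7, 5) → max 5
(-7, 5, 0) → max 5
(5, 0, -7) → max 5
(0, -7, 10) → max 10  > 5 ✓
(-7, 10, -2) → max 10  > 5 ✓
(10, -2, 1) → max 10  > 5 ✓
(-2, 1, 13) → max 13  > 5 ✓
(1, 13, -7) → max 13  > 5 ✓
7 windows satisfy the condition.

7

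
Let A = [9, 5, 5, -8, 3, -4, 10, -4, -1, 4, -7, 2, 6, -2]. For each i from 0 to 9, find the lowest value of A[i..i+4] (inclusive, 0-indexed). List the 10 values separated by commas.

-8, -8, -8, -8, -4, -4, -7, -7, -7, -7

9 5 5 -8 3 → min -8
5 5 -8 3 -4 → min -8
5 -8 3 -4 10 → min -8
-8 3 -4 10 -4 → min -8
3 -4 10 -4 -1 → min -4
-4 10 -4 -1 4 → min -4
10 -4 -1 4 -7 → min -7
-4 -1 4 -7 2 → min -7
-1 4 -7 2 6 → min -7
4 -7 2 6 -2 → min -7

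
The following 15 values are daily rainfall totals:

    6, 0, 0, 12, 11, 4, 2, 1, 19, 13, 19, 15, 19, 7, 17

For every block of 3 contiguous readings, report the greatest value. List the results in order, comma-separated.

6, 12, 12, 12, 11, 4, 19, 19, 19, 19, 19, 19, 19

6 0 0 → max 6
0 0 12 → max 12
0 12 11 → max 12
12 11 4 → max 12
11 4 2 → max 11
4 2 1 → max 4
2 1 19 → max 19
1 19 13 → max 19
19 13 19 → max 19
13 19 15 → max 19
19 15 19 → max 19
15 19 7 → max 19
19 7 17 → max 19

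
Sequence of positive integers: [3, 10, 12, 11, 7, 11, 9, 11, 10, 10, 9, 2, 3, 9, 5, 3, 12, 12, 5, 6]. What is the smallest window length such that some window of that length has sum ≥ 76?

add 3: running sum 3 < 76
add 10: running sum 13 < 76
add 12: running sum 25 < 76
add 11: running sum 36 < 76
add 7: running sum 43 < 76
add 11: running sum 54 < 76
add 9: running sum 63 < 76
add 11: running sum 74 < 76
end 8: [10, 12, 11, 7, 11, 9, 11, 10] sum 81, len 8
end 9: [12, 11, 7, 11, 9, 11, 10, 10] sum 81, len 8
end 10: [11, 7, 11, 9, 11, 10, 10, 9] sum 78, len 8
end 11: [11, 7, 11, 9, 11, 10, 10, 9, 2] sum 80, len 9
end 12: [11, 7, 11, 9, 11, 10, 10, 9, 2, 3] sum 83, len 10
end 13: [7, 11, 9, 11, 10, 10, 9, 2, 3, 9] sum 81, len 10
end 14: [11, 9, 11, 10, 10, 9, 2, 3, 9, 5] sum 79, len 10
end 15: [11, 9, 11, 10, 10, 9, 2, 3, 9, 5, 3] sum 82, len 11
end 16: [9, 11, 10, 10, 9, 2, 3, 9, 5, 3, 12] sum 83, len 11
end 17: [11, 10, 10, 9, 2, 3, 9, 5, 3, 12, 12] sum 86, len 11
end 18: [10, 10, 9, 2, 3, 9, 5, 3, 12, 12, 5] sum 80, len 11
end 19: [10, 9, 2, 3, 9, 5, 3, 12, 12, 5, 6] sum 76, len 11
Shortest qualifying length: 8.

8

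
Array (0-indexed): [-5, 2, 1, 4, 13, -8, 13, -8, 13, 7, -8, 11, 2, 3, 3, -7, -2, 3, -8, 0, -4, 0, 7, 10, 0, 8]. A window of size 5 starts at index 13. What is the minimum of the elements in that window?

Elements at indices 13..17: 3, 3, -7, -2, 3
min(3, 3, -7, -2, 3) = -7

-7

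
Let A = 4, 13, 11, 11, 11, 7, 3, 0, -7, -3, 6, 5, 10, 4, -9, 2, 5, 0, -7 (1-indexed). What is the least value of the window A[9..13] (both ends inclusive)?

Elements at indices 9..13: -7, -3, 6, 5, 10
min(-7, -3, 6, 5, 10) = -7

-7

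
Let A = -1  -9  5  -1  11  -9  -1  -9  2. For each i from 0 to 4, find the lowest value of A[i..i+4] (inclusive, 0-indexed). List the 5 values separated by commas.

-1 -9 5 -1 11 → min -9
-9 5 -1 11 -9 → min -9
5 -1 11 -9 -1 → min -9
-1 11 -9 -1 -9 → min -9
11 -9 -1 -9 2 → min -9

-9, -9, -9, -9, -9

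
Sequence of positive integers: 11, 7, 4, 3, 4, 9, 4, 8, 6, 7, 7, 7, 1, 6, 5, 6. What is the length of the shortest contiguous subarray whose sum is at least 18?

add 11: running sum 11 < 18
end 1: [11, 7] sum 18, len 2
end 2: [11, 7, 4] sum 22, len 3
end 3: [11, 7, 4, 3] sum 25, len 4
end 4: [7, 4, 3, 4] sum 18, len 4
end 5: [4, 3, 4, 9] sum 20, len 4
end 6: [3, 4, 9, 4] sum 20, len 4
end 7: [9, 4, 8] sum 21, len 3
end 8: [4, 8, 6] sum 18, len 3
end 9: [8, 6, 7] sum 21, len 3
end 10: [6, 7, 7] sum 20, len 3
end 11: [7, 7, 7] sum 21, len 3
end 12: [7, 7, 7, 1] sum 22, len 4
end 13: [7, 7, 1, 6] sum 21, len 4
end 14: [7, 1, 6, 5] sum 19, len 4
end 15: [1, 6, 5, 6] sum 18, len 4
Shortest qualifying length: 2.

2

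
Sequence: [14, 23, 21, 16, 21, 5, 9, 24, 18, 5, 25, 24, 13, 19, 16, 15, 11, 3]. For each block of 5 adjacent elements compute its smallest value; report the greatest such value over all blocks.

Each size-5 window and its min:
14 23 21 16 21 → min 14
23 21 16 21 5 → min 5
21 16 21 5 9 → min 5
16 21 5 9 24 → min 5
21 5 9 24 18 → min 5
5 9 24 18 5 → min 5
9 24 18 5 25 → min 5
24 18 5 25 24 → min 5
18 5 25 24 13 → min 5
5 25 24 13 19 → min 5
25 24 13 19 16 → min 13
24 13 19 16 15 → min 13
13 19 16 15 11 → min 11
19 16 15 11 3 → min 3
Greatest of these is 14.

14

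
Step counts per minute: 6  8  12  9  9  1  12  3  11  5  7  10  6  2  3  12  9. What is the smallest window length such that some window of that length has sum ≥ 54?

7

add 6: running sum 6 < 54
add 8: running sum 14 < 54
add 12: running sum 26 < 54
add 9: running sum 35 < 54
add 9: running sum 44 < 54
add 1: running sum 45 < 54
end 6: [6, 8, 12, 9, 9, 1, 12] sum 57, len 7
end 7: [8, 12, 9, 9, 1, 12, 3] sum 54, len 7
end 8: [12, 9, 9, 1, 12, 3, 11] sum 57, len 7
end 9: [12, 9, 9, 1, 12, 3, 11, 5] sum 62, len 8
end 10: [9, 9, 1, 12, 3, 11, 5, 7] sum 57, len 8
end 11: [9, 1, 12, 3, 11, 5, 7, 10] sum 58, len 8
end 12: [12, 3, 11, 5, 7, 10, 6] sum 54, len 7
end 13: [12, 3, 11, 5, 7, 10, 6, 2] sum 56, len 8
end 14: [12, 3, 11, 5, 7, 10, 6, 2, 3] sum 59, len 9
end 15: [11, 5, 7, 10, 6, 2, 3, 12] sum 56, len 8
end 16: [5, 7, 10, 6, 2, 3, 12, 9] sum 54, len 8
Shortest qualifying length: 7.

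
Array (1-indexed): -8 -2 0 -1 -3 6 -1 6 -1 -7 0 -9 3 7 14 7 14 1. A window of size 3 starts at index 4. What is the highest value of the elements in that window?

6

Elements at indices 4..6: -1, -3, 6
max(-1, -3, 6) = 6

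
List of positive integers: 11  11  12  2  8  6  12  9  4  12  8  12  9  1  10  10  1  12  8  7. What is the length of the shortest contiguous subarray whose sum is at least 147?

add 11: running sum 11 < 147
add 11: running sum 22 < 147
add 12: running sum 34 < 147
add 2: running sum 36 < 147
add 8: running sum 44 < 147
add 6: running sum 50 < 147
add 12: running sum 62 < 147
add 9: running sum 71 < 147
add 4: running sum 75 < 147
add 12: running sum 87 < 147
add 8: running sum 95 < 147
add 12: running sum 107 < 147
add 9: running sum 116 < 147
add 1: running sum 117 < 147
add 10: running sum 127 < 147
add 10: running sum 137 < 147
add 1: running sum 138 < 147
add 12: shortest ending here [11, 11, 12, 2, 8, 6, 12, 9, 4, 12, 8, 12, 9, 1, 10, 10, 1, 12] sum 150, len 18
add 8: shortest ending here [11, 12, 2, 8, 6, 12, 9, 4, 12, 8, 12, 9, 1, 10, 10, 1, 12, 8] sum 147, len 18
add 7: shortest ending here [11, 12, 2, 8, 6, 12, 9, 4, 12, 8, 12, 9, 1, 10, 10, 1, 12, 8, 7] sum 154, len 19
Shortest qualifying length: 18.

18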